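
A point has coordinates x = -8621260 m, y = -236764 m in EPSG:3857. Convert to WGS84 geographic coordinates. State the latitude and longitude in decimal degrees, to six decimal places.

lat -2.126399°, lon -77.446096°

R = 6378137 m. λ = x/R = -77.44609626°.
φ = 2·arctan(exp(y/R)) − 90° = 2·arctan(0.96356) − 90° = -2.12639890°.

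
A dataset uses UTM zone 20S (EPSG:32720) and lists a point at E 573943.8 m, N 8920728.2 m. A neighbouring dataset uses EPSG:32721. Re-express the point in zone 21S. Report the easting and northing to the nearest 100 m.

E -84900 m, N 8916200 m

UTM 20S → geographic: φ = -9.76289964°, λ = -62.32580043°.
UTM 21S (λ₀ = -57°) forward: E = -84901.634 m, N = 8916182.384 m.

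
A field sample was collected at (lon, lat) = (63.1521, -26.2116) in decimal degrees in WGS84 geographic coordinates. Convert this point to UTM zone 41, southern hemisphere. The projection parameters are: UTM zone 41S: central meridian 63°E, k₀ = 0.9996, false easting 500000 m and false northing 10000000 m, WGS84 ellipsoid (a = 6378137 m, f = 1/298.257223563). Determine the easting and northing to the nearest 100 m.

Zone 41 central meridian λ₀ = 6×41 − 183 = 63°; Δλ = +0.1521°.
Transverse Mercator on WGS84 with k₀ = 0.9996 gives E = 515194.451 m, N = 7100873.548 m.

E 515200 m, N 7100900 m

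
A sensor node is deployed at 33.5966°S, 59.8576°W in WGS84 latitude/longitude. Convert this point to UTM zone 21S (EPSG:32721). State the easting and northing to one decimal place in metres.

Zone 21 central meridian λ₀ = 6×21 − 183 = -57°; Δλ = -2.8576°.
Transverse Mercator on WGS84 with k₀ = 0.9996 gives E = 234823.005 m, N = 6278909.784 m.

E 234823.0 m, N 6278909.8 m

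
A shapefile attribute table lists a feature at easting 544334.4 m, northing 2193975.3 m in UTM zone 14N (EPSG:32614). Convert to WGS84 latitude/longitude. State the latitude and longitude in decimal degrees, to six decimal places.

Zone 14N: λ₀ = -99°, k₀ = 0.9996, false easting 500000 m.
Meridian distance M = (N − FN)/k₀ = 2194853.2 m.
Inverse transverse Mercator on WGS84 gives φ = 19.84129980°, λ = -98.57659984°.

lat 19.841300°, lon -98.576600°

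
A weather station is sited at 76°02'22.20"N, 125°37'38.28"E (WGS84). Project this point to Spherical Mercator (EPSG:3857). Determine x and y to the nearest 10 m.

Web Mercator is spherical with R = a = 6378137 m.
x = R·λ = 6378137 × 2.192610015 = 13984767.066 m.
y = R·ln tan(π/4 + φ/2) = 6378137 × 2.100177645 = 13395220.744 m.

x 13984770 m, y 13395220 m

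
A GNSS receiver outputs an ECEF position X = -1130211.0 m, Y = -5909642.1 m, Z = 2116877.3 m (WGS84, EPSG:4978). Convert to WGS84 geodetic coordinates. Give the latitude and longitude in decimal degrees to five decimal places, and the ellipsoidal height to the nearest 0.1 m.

lat 19.50420°, lon -100.82700°, h 2506.0 m

λ = atan2(Y, X) = -100.82700024°; p = √(X²+Y²) = 6016747.2 m.
Bowring's method on WGS84 (a = 6378137 m, b = 6356752.314 m) gives φ = 19.50420046°, h = 2505.996 m.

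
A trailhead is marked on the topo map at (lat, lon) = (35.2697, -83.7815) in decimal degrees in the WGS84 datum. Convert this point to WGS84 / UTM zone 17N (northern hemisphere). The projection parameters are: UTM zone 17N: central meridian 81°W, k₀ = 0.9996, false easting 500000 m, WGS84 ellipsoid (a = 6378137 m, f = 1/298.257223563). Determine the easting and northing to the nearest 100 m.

Zone 17 central meridian λ₀ = 6×17 − 183 = -81°; Δλ = -2.7815°.
Transverse Mercator on WGS84 with k₀ = 0.9996 gives E = 246985.764 m, N = 3906500.313 m.

E 247000 m, N 3906500 m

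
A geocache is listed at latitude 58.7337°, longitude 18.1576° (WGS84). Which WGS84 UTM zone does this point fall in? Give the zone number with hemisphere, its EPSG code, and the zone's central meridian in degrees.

Zone 34N (EPSG:32634), central meridian 21°

UTM zone = ⌊(λ + 180)/6⌋ + 1; 18.1576° ∈ [18°, 24°) → zone 34.
Hemisphere: N (φ ≥ 0).
Central meridian λ₀ = 6×34 − 183 = 21°.
EPSG code: 32634.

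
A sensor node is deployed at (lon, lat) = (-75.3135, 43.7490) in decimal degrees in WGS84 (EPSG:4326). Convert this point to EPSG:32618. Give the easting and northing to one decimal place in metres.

Zone 18 central meridian λ₀ = 6×18 − 183 = -75°; Δλ = -0.3135°.
Transverse Mercator on WGS84 with k₀ = 0.9996 gives E = 474759.692 m, N = 4844043.188 m.

E 474759.7 m, N 4844043.2 m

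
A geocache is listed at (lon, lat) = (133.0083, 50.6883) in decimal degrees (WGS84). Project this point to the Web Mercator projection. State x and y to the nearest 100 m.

x 14806400 m, y 6566300 m

Web Mercator is spherical with R = a = 6378137 m.
x = R·λ = 6378137 × 2.321432767 = 14806416.227 m.
y = R·ln tan(π/4 + φ/2) = 6378137 × 1.029507787 = 6566341.711 m.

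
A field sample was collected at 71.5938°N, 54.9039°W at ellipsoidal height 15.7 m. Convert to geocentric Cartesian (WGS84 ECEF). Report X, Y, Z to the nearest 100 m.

X 1161400 m, Y -1652700 m, Z 6029500 m

WGS84: a = 6378137 m, e² = 0.006694380; N(φ) = a/√(1−e²sin²φ) = 6397444.695 m.
X = (N+h)·cosφ·cosλ = 1161403.334 m; Y = (N+h)·cosφ·sinλ = -1652748.917 m; Z = (N(1−e²)+h)·sinφ = 6029542.174 m.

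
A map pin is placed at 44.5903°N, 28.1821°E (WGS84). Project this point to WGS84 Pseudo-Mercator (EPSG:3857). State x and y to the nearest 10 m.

Web Mercator is spherical with R = a = 6378137 m.
x = R·λ = 6378137 × 0.491870435 = 3137217.021 m.
y = R·ln tan(π/4 + φ/2) = 6378137 × 0.871296990 = 5557251.571 m.

x 3137220 m, y 5557250 m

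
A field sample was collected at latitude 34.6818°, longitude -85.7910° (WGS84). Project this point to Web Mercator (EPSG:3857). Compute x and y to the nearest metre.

Web Mercator is spherical with R = a = 6378137 m.
x = R·λ = 6378137 × -1.497335419 = -9550210.435 m.
y = R·ln tan(π/4 + φ/2) = 6378137 × 0.646069953 = 4120722.674 m.

x -9550210 m, y 4120723 m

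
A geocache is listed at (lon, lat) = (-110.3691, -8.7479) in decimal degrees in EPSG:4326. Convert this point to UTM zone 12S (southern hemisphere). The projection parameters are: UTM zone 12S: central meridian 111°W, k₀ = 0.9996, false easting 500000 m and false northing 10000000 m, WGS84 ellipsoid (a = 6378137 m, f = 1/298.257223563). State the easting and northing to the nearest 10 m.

Zone 12 central meridian λ₀ = 6×12 − 183 = -111°; Δλ = +0.6309°.
Transverse Mercator on WGS84 with k₀ = 0.9996 gives E = 569393.423 m, N = 9032961.000 m.

E 569390 m, N 9032960 m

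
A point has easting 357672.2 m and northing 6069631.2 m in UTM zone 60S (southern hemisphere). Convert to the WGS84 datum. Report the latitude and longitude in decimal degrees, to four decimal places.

Zone 60S: λ₀ = 177°, k₀ = 0.9996, false easting 500000 m, false northing 10000000 m.
Meridian distance M = (N − FN)/k₀ = -3931941.6 m.
Inverse transverse Mercator on WGS84 gives φ = -35.50669983°, λ = 175.43059969°.

lat -35.5067°, lon 175.4306°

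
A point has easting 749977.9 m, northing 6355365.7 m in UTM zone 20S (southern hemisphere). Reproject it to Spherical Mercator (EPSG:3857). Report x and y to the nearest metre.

Unproject from UTM 20S (λ₀ = -63°) → φ = -32.91139955°, λ = -60.32709964°.
Web Mercator (R = 6378137 m): x = -6715582.013 m, y = -3883549.632 m.

x -6715582 m, y -3883550 m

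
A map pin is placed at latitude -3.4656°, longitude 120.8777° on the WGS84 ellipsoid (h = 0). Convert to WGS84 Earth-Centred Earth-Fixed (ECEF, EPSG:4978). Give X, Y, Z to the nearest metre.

WGS84: a = 6378137 m, e² = 0.006694380; N(φ) = a/√(1−e²sin²φ) = 6378215.012 m.
X = (N+h)·cosφ·cosλ = -3267360.107 m; Y = (N+h)·cosφ·sinλ = 5464186.073 m; Z = (N(1−e²)+h)·sinφ = -382977.273 m.

X -3267360 m, Y 5464186 m, Z -382977 m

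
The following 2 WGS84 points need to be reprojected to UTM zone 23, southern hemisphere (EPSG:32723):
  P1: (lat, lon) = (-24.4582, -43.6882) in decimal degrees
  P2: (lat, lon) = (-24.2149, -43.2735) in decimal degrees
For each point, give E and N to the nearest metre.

P1: E 632956 m, N 7294413 m; P2: E 675329 m, N 7320897 m

UTM zone 23S: λ₀ = -45°, k₀ = 0.9996.
P1 (-24.4582°, -43.6882°) → (632955.616, 7294412.586) m.
P2 (-24.2149°, -43.2735°) → (675329.061, 7320897.005) m.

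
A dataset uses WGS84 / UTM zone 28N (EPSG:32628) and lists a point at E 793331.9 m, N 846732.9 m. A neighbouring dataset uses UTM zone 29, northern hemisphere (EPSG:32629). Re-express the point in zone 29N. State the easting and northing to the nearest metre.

UTM 28N → geographic: φ = 7.65199957°, λ = -12.34129999°.
UTM 29N (λ₀ = -9°) forward: E = 131282.974 m, N = 847258.990 m.

E 131283 m, N 847259 m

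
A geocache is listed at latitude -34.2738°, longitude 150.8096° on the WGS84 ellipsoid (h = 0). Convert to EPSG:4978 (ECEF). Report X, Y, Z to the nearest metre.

WGS84: a = 6378137 m, e² = 0.006694380; N(φ) = a/√(1−e²sin²φ) = 6384918.283 m.
X = (N+h)·cosφ·cosλ = -4606155.661 m; Y = (N+h)·cosφ·sinλ = 2573280.652 m; Z = (N(1−e²)+h)·sinφ = -3571584.777 m.

X -4606156 m, Y 2573281 m, Z -3571585 m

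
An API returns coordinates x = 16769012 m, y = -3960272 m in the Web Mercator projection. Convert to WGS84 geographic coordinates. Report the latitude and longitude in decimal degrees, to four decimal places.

R = 6378137 m. λ = x/R = 150.63859779°.
φ = 2·arctan(exp(y/R)) − 90° = 2·arctan(0.53745) − 90° = -33.48810197°.

lat -33.4881°, lon 150.6386°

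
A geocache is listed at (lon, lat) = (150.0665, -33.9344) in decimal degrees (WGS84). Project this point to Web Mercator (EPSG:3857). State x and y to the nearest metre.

Web Mercator is spherical with R = a = 6378137 m.
x = R·λ = 6378137 × 2.619154522 = 16705326.365 m.
y = R·ln tan(π/4 + φ/2) = 6378137 × -0.630277610 = -4019996.946 m.

x 16705326 m, y -4019997 m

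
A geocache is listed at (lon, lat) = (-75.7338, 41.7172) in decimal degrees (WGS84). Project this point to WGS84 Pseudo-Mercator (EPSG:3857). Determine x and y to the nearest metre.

Web Mercator is spherical with R = a = 6378137 m.
x = R·λ = 6378137 × -1.321804165 = -8430648.052 m.
y = R·ln tan(π/4 + φ/2) = 6378137 × 0.802540155 = 5118711.059 m.

x -8430648 m, y 5118711 m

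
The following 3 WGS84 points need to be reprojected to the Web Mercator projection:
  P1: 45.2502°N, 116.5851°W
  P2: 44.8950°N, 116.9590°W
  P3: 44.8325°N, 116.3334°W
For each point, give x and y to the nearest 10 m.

Web Mercator: x = R·λ, y = R·ln tan(π/4+φ/2), R = 6378137 m.
P1 (45.2502°, -116.5851°) → (-12978193.966, 5660996.735) m.
P2 (44.8950°, -116.9590°) → (-13019816.324, 5605006.504) m.
P3 (44.8325°, -116.3334°) → (-12950174.850, 5595190.471) m.

P1: x -12978190 m, y 5661000 m; P2: x -13019820 m, y 5605010 m; P3: x -12950170 m, y 5595190 m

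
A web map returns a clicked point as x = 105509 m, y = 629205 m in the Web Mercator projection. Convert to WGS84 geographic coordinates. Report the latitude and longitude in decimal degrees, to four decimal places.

lat 5.6431°, lon 0.9478°

R = 6378137 m. λ = x/R = 0.94780347°.
φ = 2·arctan(exp(y/R)) − 90° = 2·arctan(1.10368) − 90° = 5.64309910°.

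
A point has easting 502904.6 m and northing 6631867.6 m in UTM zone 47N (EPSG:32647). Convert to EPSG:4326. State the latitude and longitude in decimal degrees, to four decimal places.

lat 59.8245°, lon 99.0518°

Zone 47N: λ₀ = 99°, k₀ = 0.9996, false easting 500000 m.
Meridian distance M = (N − FN)/k₀ = 6634521.4 m.
Inverse transverse Mercator on WGS84 gives φ = 59.82450043°, λ = 99.05180048°.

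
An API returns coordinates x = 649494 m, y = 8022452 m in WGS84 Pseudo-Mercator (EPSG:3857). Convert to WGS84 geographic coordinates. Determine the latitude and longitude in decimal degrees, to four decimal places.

R = 6378137 m. λ = x/R = 5.83450387°.
φ = 2·arctan(exp(y/R)) − 90° = 2·arctan(3.51769) − 90° = 58.26149854°.

lat 58.2615°, lon 5.8345°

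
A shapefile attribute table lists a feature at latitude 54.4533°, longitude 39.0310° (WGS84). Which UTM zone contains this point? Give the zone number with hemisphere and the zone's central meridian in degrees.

UTM zone = ⌊(λ + 180)/6⌋ + 1; 39.0310° ∈ [36°, 42°) → zone 37.
Hemisphere: N (φ ≥ 0).
Central meridian λ₀ = 6×37 − 183 = 39°.

Zone 37N, central meridian 39°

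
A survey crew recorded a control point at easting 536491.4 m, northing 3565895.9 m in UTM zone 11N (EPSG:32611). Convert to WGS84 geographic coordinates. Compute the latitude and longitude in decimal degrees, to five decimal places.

Zone 11N: λ₀ = -117°, k₀ = 0.9996, false easting 500000 m.
Meridian distance M = (N − FN)/k₀ = 3567322.8 m.
Inverse transverse Mercator on WGS84 gives φ = 32.22909968°, λ = -116.61270021°.

lat 32.22910°, lon -116.61270°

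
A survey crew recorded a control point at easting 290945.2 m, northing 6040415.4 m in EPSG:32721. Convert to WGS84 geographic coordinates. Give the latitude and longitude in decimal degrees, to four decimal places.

lat -35.7581°, lon -59.3123°

Zone 21S: λ₀ = -57°, k₀ = 0.9996, false easting 500000 m, false northing 10000000 m.
Meridian distance M = (N − FN)/k₀ = -3961169.1 m.
Inverse transverse Mercator on WGS84 gives φ = -35.75809967°, λ = -59.31229960°.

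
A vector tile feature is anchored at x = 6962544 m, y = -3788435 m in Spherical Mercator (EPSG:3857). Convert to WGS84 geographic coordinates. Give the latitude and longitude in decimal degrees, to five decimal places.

lat -32.19120°, lon 62.54560°

R = 6378137 m. λ = x/R = 62.54559692°.
φ = 2·arctan(exp(y/R)) − 90° = 2·arctan(0.55213) − 90° = -32.19120115°.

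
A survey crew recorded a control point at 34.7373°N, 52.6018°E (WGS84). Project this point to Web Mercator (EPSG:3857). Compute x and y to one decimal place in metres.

Web Mercator is spherical with R = a = 6378137 m.
x = R·λ = 6378137 × 0.918074602 = 5855605.591 m.
y = R·ln tan(π/4 + φ/2) = 6378137 × 0.647248299 = 4128238.323 m.

x 5855605.6 m, y 4128238.3 m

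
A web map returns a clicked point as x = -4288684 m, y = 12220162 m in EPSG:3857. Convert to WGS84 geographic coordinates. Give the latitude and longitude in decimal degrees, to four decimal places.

lat 73.2521°, lon -38.5259°

R = 6378137 m. λ = x/R = -38.52590386°.
φ = 2·arctan(exp(y/R)) − 90° = 2·arctan(6.79336) − 90° = 73.25210048°.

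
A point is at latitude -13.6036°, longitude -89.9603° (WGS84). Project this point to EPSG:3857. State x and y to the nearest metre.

x -10014335 m, y -1528777 m

Web Mercator is spherical with R = a = 6378137 m.
x = R·λ = 6378137 × -1.570103431 = -10014334.788 m.
y = R·ln tan(π/4 + φ/2) = 6378137 × -0.239690278 = -1528777.430 m.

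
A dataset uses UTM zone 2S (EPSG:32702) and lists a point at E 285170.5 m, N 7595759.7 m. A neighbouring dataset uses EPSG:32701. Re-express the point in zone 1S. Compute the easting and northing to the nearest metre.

E 905933 m, N 7592051 m

UTM 2S → geographic: φ = -21.72869975°, λ = -173.07700027°.
UTM 1S (λ₀ = -177°) forward: E = 905932.845 m, N = 7592051.301 m.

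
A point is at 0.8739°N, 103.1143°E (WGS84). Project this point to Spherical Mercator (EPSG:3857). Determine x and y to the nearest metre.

x 11478631 m, y 97286 m

Web Mercator is spherical with R = a = 6378137 m.
x = R·λ = 6378137 × 1.799684041 = 11478631.370 m.
y = R·ln tan(π/4 + φ/2) = 6378137 × 0.015253024 = 97285.875 m.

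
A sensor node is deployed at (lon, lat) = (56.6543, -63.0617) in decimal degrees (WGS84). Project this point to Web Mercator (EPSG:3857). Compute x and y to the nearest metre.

Web Mercator is spherical with R = a = 6378137 m.
x = R·λ = 6378137 × 0.988804070 = 6306727.827 m.
y = R·ln tan(π/4 + φ/2) = 6378137 × -1.429162763 = -9115395.899 m.

x 6306728 m, y -9115396 m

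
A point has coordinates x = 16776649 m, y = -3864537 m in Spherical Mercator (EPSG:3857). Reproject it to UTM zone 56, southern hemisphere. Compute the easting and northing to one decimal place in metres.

E 285233.4 m, N 6372116.6 m

Web Mercator inverse (R = 6378137 m) → φ = -32.76790047°, λ = 150.70720213°.
UTM 56S forward: E = 285233.423 m, N = 6372116.623 m.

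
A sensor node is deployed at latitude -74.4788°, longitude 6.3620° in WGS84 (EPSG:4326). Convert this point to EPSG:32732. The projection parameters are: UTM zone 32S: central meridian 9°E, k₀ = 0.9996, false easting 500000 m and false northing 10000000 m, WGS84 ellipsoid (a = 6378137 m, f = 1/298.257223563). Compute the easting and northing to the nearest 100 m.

E 421200 m, N 1732800 m

Zone 32 central meridian λ₀ = 6×32 − 183 = 9°; Δλ = -2.6380°.
Transverse Mercator on WGS84 with k₀ = 0.9996 gives E = 421227.904 m, N = 1732796.444 m.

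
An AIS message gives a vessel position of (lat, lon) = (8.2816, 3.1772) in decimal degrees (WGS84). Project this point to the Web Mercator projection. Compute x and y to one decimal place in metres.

Web Mercator is spherical with R = a = 6378137 m.
x = R·λ = 6378137 × 0.055452601 = 353684.286 m.
y = R·ln tan(π/4 + φ/2) = 6378137 × 0.145047128 = 925130.456 m.

x 353684.3 m, y 925130.5 m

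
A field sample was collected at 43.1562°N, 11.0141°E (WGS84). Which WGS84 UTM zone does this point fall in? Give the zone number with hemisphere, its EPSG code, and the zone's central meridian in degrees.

Zone 32N (EPSG:32632), central meridian 9°

UTM zone = ⌊(λ + 180)/6⌋ + 1; 11.0141° ∈ [6°, 12°) → zone 32.
Hemisphere: N (φ ≥ 0).
Central meridian λ₀ = 6×32 − 183 = 9°.
EPSG code: 32632.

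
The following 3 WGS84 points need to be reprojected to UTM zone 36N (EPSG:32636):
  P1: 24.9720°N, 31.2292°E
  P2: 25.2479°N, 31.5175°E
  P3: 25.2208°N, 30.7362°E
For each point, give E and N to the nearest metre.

UTM zone 36N: λ₀ = 33°, k₀ = 0.9996.
P1 (24.9720°, 31.2292°) → (321250.169, 2763013.754) m.
P2 (25.2479°, 31.5175°) → (350692.241, 2793221.853) m.
P3 (25.2208°, 30.7362°) → (271932.481, 2791317.502) m.

P1: E 321250 m, N 2763014 m; P2: E 350692 m, N 2793222 m; P3: E 271932 m, N 2791318 m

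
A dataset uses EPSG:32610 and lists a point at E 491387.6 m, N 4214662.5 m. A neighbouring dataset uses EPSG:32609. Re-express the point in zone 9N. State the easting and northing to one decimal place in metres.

E 1017821.2 m, N 4231139.3 m

UTM 10N → geographic: φ = 38.07969989°, λ = -123.09820046°.
UTM 9N (λ₀ = -129°) forward: E = 1017821.192 m, N = 4231139.329 m.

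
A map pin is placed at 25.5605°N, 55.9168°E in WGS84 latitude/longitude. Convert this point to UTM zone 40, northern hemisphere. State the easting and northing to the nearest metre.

E 391192 m, N 2827457 m

Zone 40 central meridian λ₀ = 6×40 − 183 = 57°; Δλ = -1.0832°.
Transverse Mercator on WGS84 with k₀ = 0.9996 gives E = 391191.589 m, N = 2827457.276 m.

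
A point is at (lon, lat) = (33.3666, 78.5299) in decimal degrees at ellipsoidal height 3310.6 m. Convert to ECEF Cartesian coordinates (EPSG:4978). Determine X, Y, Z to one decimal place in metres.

X 1063244.6 m, Y 700191.7 m, Z 6232213.7 m

WGS84: a = 6378137 m, e² = 0.006694380; N(φ) = a/√(1−e²sin²φ) = 6398741.031 m.
X = (N+h)·cosφ·cosλ = 1063244.628 m; Y = (N+h)·cosφ·sinλ = 700191.712 m; Z = (N(1−e²)+h)·sinφ = 6232213.656 m.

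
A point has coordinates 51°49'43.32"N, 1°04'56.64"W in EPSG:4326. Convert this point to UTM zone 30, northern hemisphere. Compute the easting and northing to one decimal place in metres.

E 632140.4 m, N 5743724.7 m

Zone 30 central meridian λ₀ = 6×30 − 183 = -3°; Δλ = +1.9176°.
Transverse Mercator on WGS84 with k₀ = 0.9996 gives E = 632140.365 m, N = 5743724.728 m.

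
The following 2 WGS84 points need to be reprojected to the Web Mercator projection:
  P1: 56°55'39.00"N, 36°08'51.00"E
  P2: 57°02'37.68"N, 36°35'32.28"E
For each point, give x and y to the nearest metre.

P1: x 4023921 m, y 7745315 m; P2: x 4073436 m, y 7769076 m

Web Mercator: x = R·λ, y = R·ln tan(π/4+φ/2), R = 6378137 m.
P1 (56.9275°, 36.1475°) → (4023921.293, 7745314.716) m.
P2 (57.0438°, 36.5923°) → (4073436.203, 7769076.287) m.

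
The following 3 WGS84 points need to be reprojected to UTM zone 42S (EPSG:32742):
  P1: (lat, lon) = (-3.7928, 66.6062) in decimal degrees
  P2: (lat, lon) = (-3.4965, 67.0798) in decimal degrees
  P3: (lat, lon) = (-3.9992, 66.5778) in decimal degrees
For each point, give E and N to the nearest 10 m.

P1: E 234130 m, N 9580410 m; P2: E 286680 m, N 9613310 m; P3: E 231040 m, N 9557560 m

UTM zone 42S: λ₀ = 69°, k₀ = 0.9996.
P1 (-3.7928°, 66.6062°) → (234132.309, 9580407.950) m.
P2 (-3.4965°, 67.0798°) → (286684.997, 9613308.818) m.
P3 (-3.9992°, 66.5778°) → (231041.826, 9557564.362) m.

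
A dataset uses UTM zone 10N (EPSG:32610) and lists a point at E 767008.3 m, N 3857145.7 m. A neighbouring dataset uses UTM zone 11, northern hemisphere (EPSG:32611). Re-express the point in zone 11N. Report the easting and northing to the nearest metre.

UTM 10N → geographic: φ = 34.82160008°, λ = -120.08070050°.
UTM 11N (λ₀ = -117°) forward: E = 218224.604 m, N = 3857587.625 m.

E 218225 m, N 3857588 m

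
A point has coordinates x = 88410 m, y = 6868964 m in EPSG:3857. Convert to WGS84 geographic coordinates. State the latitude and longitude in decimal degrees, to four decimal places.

lat 52.3791°, lon 0.7942°

R = 6378137 m. λ = x/R = 0.79420054°.
φ = 2·arctan(exp(y/R)) − 90° = 2·arctan(2.93573) − 90° = 52.37909999°.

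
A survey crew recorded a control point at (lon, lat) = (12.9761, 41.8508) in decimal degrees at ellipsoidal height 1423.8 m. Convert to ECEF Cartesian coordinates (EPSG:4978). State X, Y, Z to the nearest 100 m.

X 4637600 m, Y 1068600 m, Z 4234200 m

WGS84: a = 6378137 m, e² = 0.006694380; N(φ) = a/√(1−e²sin²φ) = 6387661.657 m.
X = (N+h)·cosφ·cosλ = 4637602.182 m; Y = (N+h)·cosφ·sinλ = 1068637.414 m; Z = (N(1−e²)+h)·sinφ = 4234224.027 m.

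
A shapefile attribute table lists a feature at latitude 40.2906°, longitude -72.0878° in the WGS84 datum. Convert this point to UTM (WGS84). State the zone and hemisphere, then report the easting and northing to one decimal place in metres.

Longitude -72.0878° lies in the 6° band [-78°, -72°), giving zone 18; latitude is north of the equator, so 18N.
Zone 18 central meridian λ₀ = 6×18 − 183 = -75°; Δλ = +2.9122°.
Transverse Mercator on WGS84 with k₀ = 0.9996 gives E = 747545.188 m, N = 4464081.897 m.

Zone 18N: E 747545.2 m, N 4464081.9 m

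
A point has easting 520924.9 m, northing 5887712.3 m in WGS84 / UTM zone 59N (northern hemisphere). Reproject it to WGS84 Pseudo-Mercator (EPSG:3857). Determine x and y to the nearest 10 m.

Unproject from UTM 59N (λ₀ = 171°) → φ = 53.13840030°, λ = 171.31279991°.
Web Mercator (R = 6378137 m): x = 19070453.652 m, y = 7008639.374 m.

x 19070450 m, y 7008640 m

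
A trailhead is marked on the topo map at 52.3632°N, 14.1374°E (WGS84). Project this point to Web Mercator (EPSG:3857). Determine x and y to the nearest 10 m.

x 1573770 m, y 6866060 m

Web Mercator is spherical with R = a = 6378137 m.
x = R·λ = 6378137 × 0.246744178 = 1573768.169 m.
y = R·ln tan(π/4 + φ/2) = 6378137 × 1.076500079 = 6866064.982 m.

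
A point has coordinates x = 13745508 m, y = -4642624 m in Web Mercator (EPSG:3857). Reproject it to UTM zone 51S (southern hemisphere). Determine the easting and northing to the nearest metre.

Web Mercator inverse (R = 6378137 m) → φ = -38.44600237°, λ = 123.47799924°.
UTM 51S forward: E = 541711.727 m, N = 5744590.020 m.

E 541712 m, N 5744590 m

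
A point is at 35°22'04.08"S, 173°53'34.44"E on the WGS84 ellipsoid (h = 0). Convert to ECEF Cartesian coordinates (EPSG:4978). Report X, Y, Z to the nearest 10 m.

X -5177360 m, Y 553950 m, Z -3671220 m

WGS84: a = 6378137 m, e² = 0.006694380; N(φ) = a/√(1−e²sin²φ) = 6385301.684 m.
X = (N+h)·cosφ·cosλ = -5177364.376 m; Y = (N+h)·cosφ·sinλ = 553949.543 m; Z = (N(1−e²)+h)·sinφ = -3671217.207 m.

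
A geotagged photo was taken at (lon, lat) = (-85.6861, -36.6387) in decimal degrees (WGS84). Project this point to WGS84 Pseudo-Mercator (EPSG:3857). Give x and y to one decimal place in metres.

Web Mercator is spherical with R = a = 6378137 m.
x = R·λ = 6378137 × -1.495504568 = -9538533.020 m.
y = R·ln tan(π/4 + φ/2) = 6378137 × -0.688110834 = -4388865.169 m.

x -9538533.0 m, y -4388865.2 m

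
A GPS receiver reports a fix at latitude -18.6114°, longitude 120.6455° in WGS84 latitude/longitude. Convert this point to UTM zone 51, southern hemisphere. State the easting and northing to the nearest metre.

E 251563 m, N 7940540 m

Zone 51 central meridian λ₀ = 6×51 − 183 = 123°; Δλ = -2.3545°.
Transverse Mercator on WGS84 with k₀ = 0.9996 gives E = 251563.491 m, N = 7940539.612 m.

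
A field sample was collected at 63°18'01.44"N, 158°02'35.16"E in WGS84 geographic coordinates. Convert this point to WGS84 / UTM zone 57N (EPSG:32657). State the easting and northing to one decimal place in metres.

E 452030.6 m, N 7019417.5 m

Zone 57 central meridian λ₀ = 6×57 − 183 = 159°; Δλ = -0.9569°.
Transverse Mercator on WGS84 with k₀ = 0.9996 gives E = 452030.627 m, N = 7019417.489 m.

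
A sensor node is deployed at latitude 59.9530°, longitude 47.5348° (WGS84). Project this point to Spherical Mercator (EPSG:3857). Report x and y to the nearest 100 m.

Web Mercator is spherical with R = a = 6378137 m.
x = R·λ = 6378137 × 0.829638769 = 5291549.731 m.
y = R·ln tan(π/4 + φ/2) = 6378137 × 1.315318452 = 8389281.283 m.

x 5291500 m, y 8389300 m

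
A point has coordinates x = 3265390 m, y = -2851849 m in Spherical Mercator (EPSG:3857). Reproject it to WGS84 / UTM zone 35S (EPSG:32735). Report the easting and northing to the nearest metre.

Web Mercator inverse (R = 6378137 m) → φ = -24.80530002°, λ = 29.33349746°.
UTM 35S forward: E = 735884.817 m, N = 7254594.849 m.

E 735885 m, N 7254595 m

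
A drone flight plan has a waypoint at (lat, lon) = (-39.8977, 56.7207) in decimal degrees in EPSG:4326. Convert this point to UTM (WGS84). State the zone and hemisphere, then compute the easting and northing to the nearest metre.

Longitude 56.7207° lies in the 6° band [54°, 60°), giving zone 40; latitude is south of the equator, so 40S.
Zone 40 central meridian λ₀ = 6×40 − 183 = 57°; Δλ = -0.2793°.
Transverse Mercator on WGS84 with k₀ = 0.9996 gives E = 476123.480 m, N = 5583559.652 m.

Zone 40S: E 476123 m, N 5583560 m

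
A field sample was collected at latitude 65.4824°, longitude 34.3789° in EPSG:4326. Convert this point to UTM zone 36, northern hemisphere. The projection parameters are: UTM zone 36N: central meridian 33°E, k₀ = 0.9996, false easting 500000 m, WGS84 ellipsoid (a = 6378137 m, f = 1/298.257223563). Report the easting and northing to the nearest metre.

E 563845 m, N 7262918 m

Zone 36 central meridian λ₀ = 6×36 − 183 = 33°; Δλ = +1.3789°.
Transverse Mercator on WGS84 with k₀ = 0.9996 gives E = 563845.312 m, N = 7262917.882 m.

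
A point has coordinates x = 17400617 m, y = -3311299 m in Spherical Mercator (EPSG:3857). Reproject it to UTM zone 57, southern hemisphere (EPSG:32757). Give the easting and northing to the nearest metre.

Web Mercator inverse (R = 6378137 m) → φ = -28.49320368°, λ = 156.31240204°.
UTM 57S forward: E = 236908.563 m, N = 6845215.922 m.

E 236909 m, N 6845216 m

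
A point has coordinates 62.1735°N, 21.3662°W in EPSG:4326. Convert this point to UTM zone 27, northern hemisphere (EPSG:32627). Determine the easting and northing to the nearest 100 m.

Zone 27 central meridian λ₀ = 6×27 − 183 = -21°; Δλ = -0.3662°.
Transverse Mercator on WGS84 with k₀ = 0.9996 gives E = 480928.674 m, N = 6893562.364 m.

E 480900 m, N 6893600 m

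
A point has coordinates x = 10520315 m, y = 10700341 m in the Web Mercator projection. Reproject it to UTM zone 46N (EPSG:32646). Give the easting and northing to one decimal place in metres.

Web Mercator inverse (R = 6378137 m) → φ = 68.83700118°, λ = 94.50559758°.
UTM 46N forward: E = 560655.679 m, N = 7636930.463 m.

E 560655.7 m, N 7636930.5 m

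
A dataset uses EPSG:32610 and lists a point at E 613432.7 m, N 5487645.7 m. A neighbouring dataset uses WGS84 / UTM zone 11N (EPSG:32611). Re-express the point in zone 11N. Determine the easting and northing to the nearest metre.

E 179312 m, N 5495910 m

UTM 10N → geographic: φ = 49.53080036°, λ = -121.43239937°.
UTM 11N (λ₀ = -117°) forward: E = 179312.468 m, N = 5495910.330 m.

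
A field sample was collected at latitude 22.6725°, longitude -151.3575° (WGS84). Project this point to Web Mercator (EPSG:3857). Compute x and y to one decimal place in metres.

x -16849039.8 m, y 2592460.8 m

Web Mercator is spherical with R = a = 6378137 m.
x = R·λ = 6378137 × -2.641686723 = -16849039.828 m.
y = R·ln tan(π/4 + φ/2) = 6378137 × 0.406460508 = 2592460.807 m.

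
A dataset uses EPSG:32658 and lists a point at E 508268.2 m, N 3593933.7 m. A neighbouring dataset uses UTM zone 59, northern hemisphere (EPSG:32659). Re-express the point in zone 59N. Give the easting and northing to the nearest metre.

E -55895 m, N 3609366 m

UTM 58N → geographic: φ = 32.48259987°, λ = 165.08799958°.
UTM 59N (λ₀ = 171°) forward: E = -55895.210 m, N = 3609366.067 m.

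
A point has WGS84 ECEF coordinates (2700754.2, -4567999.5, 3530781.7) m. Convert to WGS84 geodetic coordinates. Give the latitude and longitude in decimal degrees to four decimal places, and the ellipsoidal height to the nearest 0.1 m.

λ = atan2(Y, X) = -59.40699953°; p = √(X²+Y²) = 5306664.9 m.
Bowring's method on WGS84 (a = 6378137 m, b = 6356752.314 m) gives φ = 33.81539991°, h = 2387.888 m.

lat 33.8154°, lon -59.4070°, h 2387.9 m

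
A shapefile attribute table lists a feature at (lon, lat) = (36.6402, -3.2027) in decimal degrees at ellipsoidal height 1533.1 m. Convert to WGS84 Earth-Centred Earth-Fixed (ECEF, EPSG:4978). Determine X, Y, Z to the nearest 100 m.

X 5111100 m, Y 3801400 m, Z -354000 m

WGS84: a = 6378137 m, e² = 0.006694380; N(φ) = a/√(1−e²sin²φ) = 6378203.637 m.
X = (N+h)·cosφ·cosλ = 5111098.731 m; Y = (N+h)·cosφ·sinλ = 3801403.769 m; Z = (N(1−e²)+h)·sinφ = -354041.193 m.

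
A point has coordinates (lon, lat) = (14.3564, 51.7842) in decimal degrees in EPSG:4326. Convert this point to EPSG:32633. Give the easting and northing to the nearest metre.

E 455605 m, N 5737233 m

Zone 33 central meridian λ₀ = 6×33 − 183 = 15°; Δλ = -0.6436°.
Transverse Mercator on WGS84 with k₀ = 0.9996 gives E = 455604.587 m, N = 5737232.676 m.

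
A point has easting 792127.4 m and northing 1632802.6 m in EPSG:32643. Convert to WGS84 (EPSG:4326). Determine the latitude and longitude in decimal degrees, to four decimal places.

lat 14.7533°, lon 77.7133°

Zone 43N: λ₀ = 75°, k₀ = 0.9996, false easting 500000 m.
Meridian distance M = (N − FN)/k₀ = 1633456.0 m.
Inverse transverse Mercator on WGS84 gives φ = 14.75330002°, λ = 77.71329965°.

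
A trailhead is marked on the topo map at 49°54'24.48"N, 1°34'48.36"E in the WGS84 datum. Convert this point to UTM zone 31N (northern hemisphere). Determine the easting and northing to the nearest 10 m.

Zone 31 central meridian λ₀ = 6×31 − 183 = 3°; Δλ = -1.4199°.
Transverse Mercator on WGS84 with k₀ = 0.9996 gives E = 398045.103 m, N = 5529234.912 m.

E 398050 m, N 5529230 m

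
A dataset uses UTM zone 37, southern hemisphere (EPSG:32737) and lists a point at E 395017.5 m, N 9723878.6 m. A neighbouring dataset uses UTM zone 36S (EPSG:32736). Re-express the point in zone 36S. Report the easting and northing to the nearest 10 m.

UTM 37S → geographic: φ = -2.49779991°, λ = 38.05570043°.
UTM 36S (λ₀ = 33°) forward: E = 1062774.857 m, N = 9722832.079 m.

E 1062770 m, N 9722830 m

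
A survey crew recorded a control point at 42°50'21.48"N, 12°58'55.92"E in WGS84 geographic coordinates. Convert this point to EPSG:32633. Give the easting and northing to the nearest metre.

Zone 33 central meridian λ₀ = 6×33 − 183 = 15°; Δλ = -2.0178°.
Transverse Mercator on WGS84 with k₀ = 0.9996 gives E = 335101.857 m, N = 4744944.319 m.

E 335102 m, N 4744944 m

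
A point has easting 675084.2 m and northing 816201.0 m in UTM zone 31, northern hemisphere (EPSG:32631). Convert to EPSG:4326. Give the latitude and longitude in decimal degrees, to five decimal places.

lat 7.38120°, lon 4.58630°

Zone 31N: λ₀ = 3°, k₀ = 0.9996, false easting 500000 m.
Meridian distance M = (N − FN)/k₀ = 816527.6 m.
Inverse transverse Mercator on WGS84 gives φ = 7.38120014°, λ = 4.58629997°.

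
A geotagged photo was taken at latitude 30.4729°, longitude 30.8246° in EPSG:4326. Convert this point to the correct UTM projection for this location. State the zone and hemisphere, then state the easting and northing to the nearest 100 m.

Longitude 30.8246° lies in the 6° band [30°, 36°), giving zone 36; latitude is north of the equator, so 36N.
Zone 36 central meridian λ₀ = 6×36 − 183 = 33°; Δλ = -2.1754°.
Transverse Mercator on WGS84 with k₀ = 0.9996 gives E = 291165.072 m, N = 3373199.526 m.

Zone 36N: E 291200 m, N 3373200 m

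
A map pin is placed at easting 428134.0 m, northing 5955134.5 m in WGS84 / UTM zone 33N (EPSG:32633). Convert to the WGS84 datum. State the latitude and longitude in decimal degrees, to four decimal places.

Zone 33N: λ₀ = 15°, k₀ = 0.9996, false easting 500000 m.
Meridian distance M = (N − FN)/k₀ = 5957517.5 m.
Inverse transverse Mercator on WGS84 gives φ = 53.73990021°, λ = 13.91039951°.

lat 53.7399°, lon 13.9104°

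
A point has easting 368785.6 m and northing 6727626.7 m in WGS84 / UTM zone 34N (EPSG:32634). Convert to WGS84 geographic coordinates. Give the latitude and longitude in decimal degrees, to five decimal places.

Zone 34N: λ₀ = 21°, k₀ = 0.9996, false easting 500000 m.
Meridian distance M = (N − FN)/k₀ = 6730318.8 m.
Inverse transverse Mercator on WGS84 gives φ = 60.66280043°, λ = 18.59900032°.

lat 60.66280°, lon 18.59900°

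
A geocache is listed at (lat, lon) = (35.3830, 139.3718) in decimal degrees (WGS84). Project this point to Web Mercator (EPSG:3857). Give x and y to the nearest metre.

x 15514798 m, y 4216052 m

Web Mercator is spherical with R = a = 6378137 m.
x = R·λ = 6378137 × 2.432496794 = 15514797.807 m.
y = R·ln tan(π/4 + φ/2) = 6378137 × 0.661016202 = 4216051.894 m.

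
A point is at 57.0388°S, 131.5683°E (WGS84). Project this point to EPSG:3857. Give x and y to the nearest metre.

Web Mercator is spherical with R = a = 6378137 m.
x = R·λ = 6378137 × 2.296300026 = 14646116.161 m.
y = R·ln tan(π/4 + φ/2) = 6378137 × -1.217918837 = -7768053.194 m.

x 14646116 m, y -7768053 m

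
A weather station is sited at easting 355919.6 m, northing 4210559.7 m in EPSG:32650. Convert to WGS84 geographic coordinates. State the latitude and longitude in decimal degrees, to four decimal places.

lat 38.0313°, lon 115.3583°

Zone 50N: λ₀ = 117°, k₀ = 0.9996, false easting 500000 m.
Meridian distance M = (N − FN)/k₀ = 4212244.6 m.
Inverse transverse Mercator on WGS84 gives φ = 38.03129958°, λ = 115.35829987°.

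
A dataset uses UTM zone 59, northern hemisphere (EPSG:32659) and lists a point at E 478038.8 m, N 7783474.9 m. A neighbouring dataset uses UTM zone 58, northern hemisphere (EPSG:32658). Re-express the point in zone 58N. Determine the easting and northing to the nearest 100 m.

E 705100 m, N 7792500 m

UTM 59N → geographic: φ = 70.15690023°, λ = 170.42029887°.
UTM 58N (λ₀ = 165°) forward: E = 705107.635 m, N = 7792504.547 m.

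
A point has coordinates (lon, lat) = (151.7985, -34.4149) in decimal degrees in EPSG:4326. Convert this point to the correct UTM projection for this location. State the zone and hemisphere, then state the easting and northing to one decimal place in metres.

Zone 56S: E 389583.5 m, N 6191184.8 m

Longitude 151.7985° lies in the 6° band [150°, 156°), giving zone 56; latitude is south of the equator, so 56S.
Zone 56 central meridian λ₀ = 6×56 − 183 = 153°; Δλ = -1.2015°.
Transverse Mercator on WGS84 with k₀ = 0.9996 gives E = 389583.492 m, N = 6191184.794 m.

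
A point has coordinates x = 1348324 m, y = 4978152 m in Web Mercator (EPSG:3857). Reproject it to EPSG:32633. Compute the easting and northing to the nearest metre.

Web Mercator inverse (R = 6378137 m) → φ = 40.76779788°, λ = 12.11220057°.
UTM 33N forward: E = 256265.928 m, N = 4516993.670 m.

E 256266 m, N 4516994 m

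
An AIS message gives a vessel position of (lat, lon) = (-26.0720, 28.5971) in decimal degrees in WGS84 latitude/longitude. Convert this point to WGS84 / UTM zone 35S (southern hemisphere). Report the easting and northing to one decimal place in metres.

E 659749.3 m, N 7115363.9 m

Zone 35 central meridian λ₀ = 6×35 − 183 = 27°; Δλ = +1.5971°.
Transverse Mercator on WGS84 with k₀ = 0.9996 gives E = 659749.270 m, N = 7115363.872 m.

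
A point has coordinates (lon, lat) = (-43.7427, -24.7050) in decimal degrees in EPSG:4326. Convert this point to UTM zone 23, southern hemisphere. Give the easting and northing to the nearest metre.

E 627182 m, N 7267133 m

Zone 23 central meridian λ₀ = 6×23 − 183 = -45°; Δλ = +1.2573°.
Transverse Mercator on WGS84 with k₀ = 0.9996 gives E = 627181.720 m, N = 7267133.255 m.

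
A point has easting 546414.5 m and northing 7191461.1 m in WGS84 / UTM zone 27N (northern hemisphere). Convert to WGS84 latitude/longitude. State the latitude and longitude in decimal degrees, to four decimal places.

Zone 27N: λ₀ = -21°, k₀ = 0.9996, false easting 500000 m.
Meridian distance M = (N − FN)/k₀ = 7194338.8 m.
Inverse transverse Mercator on WGS84 gives φ = 64.84429999°, λ = -20.02140005°.

lat 64.8443°, lon -20.0214°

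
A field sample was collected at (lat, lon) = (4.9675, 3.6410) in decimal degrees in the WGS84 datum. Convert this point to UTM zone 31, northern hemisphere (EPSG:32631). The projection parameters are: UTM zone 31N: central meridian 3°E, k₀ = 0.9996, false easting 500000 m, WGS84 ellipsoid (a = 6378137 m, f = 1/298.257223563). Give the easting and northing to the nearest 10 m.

Zone 31 central meridian λ₀ = 6×31 − 183 = 3°; Δλ = +0.6410°.
Transverse Mercator on WGS84 with k₀ = 0.9996 gives E = 571062.598 m, N = 549106.220 m.

E 571060 m, N 549110 m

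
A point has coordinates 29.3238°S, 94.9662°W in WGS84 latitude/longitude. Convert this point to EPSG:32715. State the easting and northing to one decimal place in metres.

Zone 15 central meridian λ₀ = 6×15 − 183 = -93°; Δλ = -1.9662°.
Transverse Mercator on WGS84 with k₀ = 0.9996 gives E = 309072.507 m, N = 6754534.449 m.

E 309072.5 m, N 6754534.4 m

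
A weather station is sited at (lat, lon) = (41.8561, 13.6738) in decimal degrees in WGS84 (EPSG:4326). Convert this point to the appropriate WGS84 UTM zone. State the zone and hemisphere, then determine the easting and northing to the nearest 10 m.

Longitude 13.6738° lies in the 6° band [12°, 18°), giving zone 33; latitude is north of the equator, so 33N.
Zone 33 central meridian λ₀ = 6×33 − 183 = 15°; Δλ = -1.3262°.
Transverse Mercator on WGS84 with k₀ = 0.9996 gives E = 389919.069 m, N = 4634649.544 m.

Zone 33N: E 389920 m, N 4634650 m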